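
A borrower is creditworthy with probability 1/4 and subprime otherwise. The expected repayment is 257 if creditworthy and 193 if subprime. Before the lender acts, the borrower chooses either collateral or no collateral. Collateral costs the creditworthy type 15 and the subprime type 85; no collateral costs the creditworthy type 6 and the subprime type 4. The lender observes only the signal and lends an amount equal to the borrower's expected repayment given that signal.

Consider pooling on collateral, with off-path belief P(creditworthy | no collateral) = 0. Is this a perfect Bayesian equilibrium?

No

At the pooled signal (collateral) the lender holds the prior 1/4 and pays 1/4·257 + 3/4·193 = 209. Off-path (no collateral) belief 0 gives 0·257 + 1·193 = 193.
Creditworthy: collateral gives 209 − 15 = 194; no collateral gives 193 − 6 = 187. Stays. ✓
Subprime: collateral gives 209 − 85 = 124; no collateral gives 193 − 4 = 189. Deviates. ✗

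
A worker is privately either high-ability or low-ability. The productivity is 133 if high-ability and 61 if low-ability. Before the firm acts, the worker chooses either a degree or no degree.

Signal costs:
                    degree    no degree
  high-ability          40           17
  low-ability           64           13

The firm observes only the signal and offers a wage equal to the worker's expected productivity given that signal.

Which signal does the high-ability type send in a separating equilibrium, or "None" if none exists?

Try high-ability → degree, low-ability → no degree:
  If types separate, degree earns payment 133 and no degree earns 61.
  High-ability: degree gives 133 − 40 = 93; no degree gives 61 − 17 = 44. No deviation. ✓
  Low-ability: no degree gives 61 − 13 = 48; degree gives 133 − 64 = 69. Would deviate. ✗
Try high-ability → no degree, low-ability → degree:
  If types separate, no degree earns payment 133 and degree earns 61.
  High-ability: no degree gives 133 − 17 = 116; degree gives 61 − 40 = 21. No deviation. ✓
  Low-ability: degree gives 61 − 64 = -3; no degree gives 133 − 13 = 120. Would deviate. ✗
Neither assignment is incentive-compatible.

None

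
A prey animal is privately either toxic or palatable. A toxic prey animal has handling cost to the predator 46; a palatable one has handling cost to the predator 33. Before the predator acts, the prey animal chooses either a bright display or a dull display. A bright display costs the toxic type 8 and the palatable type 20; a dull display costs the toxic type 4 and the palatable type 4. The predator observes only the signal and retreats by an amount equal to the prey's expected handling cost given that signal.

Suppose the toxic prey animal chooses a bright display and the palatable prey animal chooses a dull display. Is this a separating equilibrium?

If types separate, bright display earns payment 46 and dull display earns 33.
Toxic: bright display gives 46 − 8 = 38; dull display gives 33 − 4 = 29. No deviation. ✓
Palatable: dull display gives 33 − 4 = 29; bright display gives 46 − 20 = 26. No deviation. ✓
Both incentive constraints hold.

Yes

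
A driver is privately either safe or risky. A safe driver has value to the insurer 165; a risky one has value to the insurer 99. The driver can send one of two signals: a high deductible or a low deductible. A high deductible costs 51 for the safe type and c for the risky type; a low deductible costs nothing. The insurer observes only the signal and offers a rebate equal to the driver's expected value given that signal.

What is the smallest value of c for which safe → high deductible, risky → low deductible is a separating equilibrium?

66

Under separation: high deductible → safe (pays 165); low deductible → risky (pays 99).
Safe: 165 − 51 = 114 ≥ 99 − 0 = 99. Holds regardless of c. ✓
Risky: 99 − 0 ≥ 165 − c, so c ≥ 165 − 99 = 66.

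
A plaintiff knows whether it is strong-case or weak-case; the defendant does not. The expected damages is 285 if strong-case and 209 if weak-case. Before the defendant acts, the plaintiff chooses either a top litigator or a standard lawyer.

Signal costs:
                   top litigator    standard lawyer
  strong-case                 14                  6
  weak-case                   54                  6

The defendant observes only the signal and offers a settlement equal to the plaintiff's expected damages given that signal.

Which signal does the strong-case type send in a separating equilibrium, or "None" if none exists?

None

Try strong-case → top litigator, weak-case → standard lawyer:
  If types separate, top litigator earns payment 285 and standard lawyer earns 209.
  Strong-case: top litigator gives 285 − 14 = 271; standard lawyer gives 209 − 6 = 203. No deviation. ✓
  Weak-case: standard lawyer gives 209 − 6 = 203; top litigator gives 285 − 54 = 231. Would deviate. ✗
Try strong-case → standard lawyer, weak-case → top litigator:
  If types separate, standard lawyer earns payment 285 and top litigator earns 209.
  Strong-case: standard lawyer gives 285 − 6 = 279; top litigator gives 209 − 14 = 195. No deviation. ✓
  Weak-case: top litigator gives 209 − 54 = 155; standard lawyer gives 285 − 6 = 279. Would deviate. ✗
Neither assignment is incentive-compatible.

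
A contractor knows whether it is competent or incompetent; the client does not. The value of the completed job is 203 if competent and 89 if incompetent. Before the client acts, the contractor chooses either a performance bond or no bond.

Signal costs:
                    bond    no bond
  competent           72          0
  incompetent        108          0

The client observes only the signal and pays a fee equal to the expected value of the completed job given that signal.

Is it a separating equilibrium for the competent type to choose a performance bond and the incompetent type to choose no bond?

If types separate, bond earns payment 203 and no bond earns 89.
Competent: bond gives 203 − 72 = 131; no bond gives 89 − 0 = 89. No deviation. ✓
Incompetent: no bond gives 89 − 0 = 89; bond gives 203 − 108 = 95. Would deviate. ✗

No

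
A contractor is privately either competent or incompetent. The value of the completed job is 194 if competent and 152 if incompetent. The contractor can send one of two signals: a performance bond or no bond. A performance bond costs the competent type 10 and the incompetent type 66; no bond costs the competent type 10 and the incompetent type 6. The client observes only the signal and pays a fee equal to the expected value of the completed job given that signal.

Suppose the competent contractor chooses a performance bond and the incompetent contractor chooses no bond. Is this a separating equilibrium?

If types separate, bond earns payment 194 and no bond earns 152.
Competent: bond gives 194 − 10 = 184; no bond gives 152 − 10 = 142. No deviation. ✓
Incompetent: no bond gives 152 − 6 = 146; bond gives 194 − 66 = 128. No deviation. ✓
Both incentive constraints hold.

Yes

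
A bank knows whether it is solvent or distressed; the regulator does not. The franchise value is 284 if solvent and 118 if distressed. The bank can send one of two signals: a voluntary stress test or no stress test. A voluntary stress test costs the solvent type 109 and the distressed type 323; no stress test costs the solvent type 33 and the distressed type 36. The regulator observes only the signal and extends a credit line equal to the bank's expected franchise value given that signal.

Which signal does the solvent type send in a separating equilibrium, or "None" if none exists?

stress test

Try solvent → stress test, distressed → no stress test:
  If types separate, stress test earns payment 284 and no stress test earns 118.
  Solvent: stress test gives 284 − 109 = 175; no stress test gives 118 − 33 = 85. No deviation. ✓
  Distressed: no stress test gives 118 − 36 = 82; stress test gives 284 − 323 = -39. No deviation. ✓
Both hold — the solvent type sends stress test.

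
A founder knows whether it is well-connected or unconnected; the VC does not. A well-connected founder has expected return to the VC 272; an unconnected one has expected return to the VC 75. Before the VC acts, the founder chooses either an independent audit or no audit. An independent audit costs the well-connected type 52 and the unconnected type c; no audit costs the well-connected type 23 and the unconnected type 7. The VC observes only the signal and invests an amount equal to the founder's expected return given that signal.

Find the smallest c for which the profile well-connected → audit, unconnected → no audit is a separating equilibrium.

Under separation: audit → well-connected (pays 272); no audit → unconnected (pays 75).
Well-connected: 272 − 52 = 220 ≥ 75 − 23 = 52. Holds regardless of c. ✓
Unconnected: 75 − 7 ≥ 272 − c, so c ≥ 272 − 68 = 204.

204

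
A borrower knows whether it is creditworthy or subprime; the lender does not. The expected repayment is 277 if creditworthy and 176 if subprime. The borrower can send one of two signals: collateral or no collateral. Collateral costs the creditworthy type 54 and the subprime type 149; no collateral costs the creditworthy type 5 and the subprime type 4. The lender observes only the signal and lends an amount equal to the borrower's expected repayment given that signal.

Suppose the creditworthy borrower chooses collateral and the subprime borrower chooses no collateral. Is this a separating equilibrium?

If types separate, collateral earns payment 277 and no collateral earns 176.
Creditworthy: collateral gives 277 − 54 = 223; no collateral gives 176 − 5 = 171. No deviation. ✓
Subprime: no collateral gives 176 − 4 = 172; collateral gives 277 − 149 = 128. No deviation. ✓
Both incentive constraints hold.

Yes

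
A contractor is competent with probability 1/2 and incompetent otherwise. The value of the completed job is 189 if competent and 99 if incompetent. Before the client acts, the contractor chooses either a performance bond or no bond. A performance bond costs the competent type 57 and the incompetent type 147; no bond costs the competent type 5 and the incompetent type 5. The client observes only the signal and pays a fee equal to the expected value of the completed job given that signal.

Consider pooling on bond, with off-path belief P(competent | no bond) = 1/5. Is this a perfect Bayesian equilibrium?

No

At the pooled signal (bond) the client holds the prior 1/2 and pays 1/2·189 + 1/2·99 = 144. Off-path (no bond) belief 1/5 gives 1/5·189 + 4/5·99 = 117.
Competent: bond gives 144 − 57 = 87; no bond gives 117 − 5 = 112. Deviates. ✗
Incompetent: bond gives 144 − 147 = -3; no bond gives 117 − 5 = 112. Deviates. ✗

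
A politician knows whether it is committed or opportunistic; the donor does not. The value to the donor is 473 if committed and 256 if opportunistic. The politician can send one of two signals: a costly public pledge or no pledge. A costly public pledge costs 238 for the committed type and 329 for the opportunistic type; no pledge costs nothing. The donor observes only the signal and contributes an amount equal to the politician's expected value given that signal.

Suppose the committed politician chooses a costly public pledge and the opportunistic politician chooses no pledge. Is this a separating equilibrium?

No

If types separate, pledge earns payment 473 and no pledge earns 256.
Committed: pledge gives 473 − 238 = 235; no pledge gives 256 − 0 = 256. Would deviate. ✗
Opportunistic: no pledge gives 256 − 0 = 256; pledge gives 473 − 329 = 144. No deviation. ✓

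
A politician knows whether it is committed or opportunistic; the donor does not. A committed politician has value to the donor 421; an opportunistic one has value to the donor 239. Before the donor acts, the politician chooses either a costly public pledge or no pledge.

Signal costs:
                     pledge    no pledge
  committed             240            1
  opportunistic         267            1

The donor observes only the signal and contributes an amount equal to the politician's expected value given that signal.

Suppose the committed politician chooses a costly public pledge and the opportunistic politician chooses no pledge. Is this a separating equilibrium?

If types separate, pledge earns payment 421 and no pledge earns 239.
Committed: pledge gives 421 − 240 = 181; no pledge gives 239 − 1 = 238. Would deviate. ✗
Opportunistic: no pledge gives 239 − 1 = 238; pledge gives 421 − 267 = 154. No deviation. ✓

No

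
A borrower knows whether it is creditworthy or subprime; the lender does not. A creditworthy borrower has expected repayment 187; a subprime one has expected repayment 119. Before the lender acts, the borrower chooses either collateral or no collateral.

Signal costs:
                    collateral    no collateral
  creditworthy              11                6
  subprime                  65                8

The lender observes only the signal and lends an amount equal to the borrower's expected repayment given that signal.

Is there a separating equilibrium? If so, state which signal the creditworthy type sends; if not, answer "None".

None

Try creditworthy → collateral, subprime → no collateral:
  Under separation the lender infers type exactly: collateral → creditworthy (pays 187), no collateral → subprime (pays 119).
  Creditworthy: collateral gives 187 − 11 = 176; no collateral gives 119 − 6 = 113. No deviation. ✓
  Subprime: no collateral gives 119 − 8 = 111; collateral gives 187 − 65 = 122. Would deviate. ✗
Try creditworthy → no collateral, subprime → collateral:
  Under separation the lender infers type exactly: no collateral → creditworthy (pays 187), collateral → subprime (pays 119).
  Creditworthy: no collateral gives 187 − 6 = 181; collateral gives 119 − 11 = 108. No deviation. ✓
  Subprime: collateral gives 119 − 65 = 54; no collateral gives 187 − 8 = 179. Would deviate. ✗
Neither assignment is incentive-compatible.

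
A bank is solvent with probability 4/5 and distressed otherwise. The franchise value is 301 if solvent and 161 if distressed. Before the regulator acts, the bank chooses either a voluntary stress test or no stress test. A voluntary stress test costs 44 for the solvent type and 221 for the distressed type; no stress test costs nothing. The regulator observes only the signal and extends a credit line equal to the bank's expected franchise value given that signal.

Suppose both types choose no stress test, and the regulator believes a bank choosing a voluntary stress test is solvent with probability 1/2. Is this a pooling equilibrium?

On the equilibrium path (no stress test) the regulator holds the prior 4/5 and pays 4/5·301 + 1/5·161 = 273. Off-path (stress test) belief 1/2 gives 1/2·301 + 1/2·161 = 231.
Solvent: no stress test gives 273 − 0 = 273; stress test gives 231 − 44 = 187. Stays. ✓
Distressed: no stress test gives 273 − 0 = 273; stress test gives 231 − 221 = 10. Stays. ✓
Beliefs are Bayes-consistent on-path and both types best-respond.

Yes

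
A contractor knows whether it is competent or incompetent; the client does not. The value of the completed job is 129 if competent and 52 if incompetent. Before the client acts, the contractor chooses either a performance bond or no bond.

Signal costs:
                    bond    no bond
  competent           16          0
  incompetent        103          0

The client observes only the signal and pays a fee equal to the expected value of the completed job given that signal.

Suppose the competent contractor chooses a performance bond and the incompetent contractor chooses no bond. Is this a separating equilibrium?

If types separate, bond earns payment 129 and no bond earns 52.
Competent: bond gives 129 − 16 = 113; no bond gives 52 − 0 = 52. No deviation. ✓
Incompetent: no bond gives 52 − 0 = 52; bond gives 129 − 103 = 26. No deviation. ✓
Both incentive constraints hold.

Yes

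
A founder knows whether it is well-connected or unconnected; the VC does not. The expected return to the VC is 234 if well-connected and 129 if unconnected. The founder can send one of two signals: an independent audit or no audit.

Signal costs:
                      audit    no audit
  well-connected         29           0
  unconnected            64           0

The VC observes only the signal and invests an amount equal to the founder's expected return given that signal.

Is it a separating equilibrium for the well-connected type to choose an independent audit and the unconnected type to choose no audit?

No

If types separate, audit earns payment 234 and no audit earns 129.
Well-connected: audit gives 234 − 29 = 205; no audit gives 129 − 0 = 129. No deviation. ✓
Unconnected: no audit gives 129 − 0 = 129; audit gives 234 − 64 = 170. Would deviate. ✗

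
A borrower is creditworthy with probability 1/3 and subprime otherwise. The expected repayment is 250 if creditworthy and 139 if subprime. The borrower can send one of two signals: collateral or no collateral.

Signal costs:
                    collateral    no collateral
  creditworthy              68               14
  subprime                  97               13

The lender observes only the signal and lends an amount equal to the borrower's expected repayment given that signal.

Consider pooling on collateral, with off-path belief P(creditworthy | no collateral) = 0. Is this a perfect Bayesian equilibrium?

No

On the equilibrium path (collateral) the lender holds the prior 1/3 and pays 1/3·250 + 2/3·139 = 176. Off-path (no collateral) belief 0 gives 0·250 + 1·139 = 139.
Creditworthy: collateral gives 176 − 68 = 108; no collateral gives 139 − 14 = 125. Deviates. ✗
Subprime: collateral gives 176 − 97 = 79; no collateral gives 139 − 13 = 126. Deviates. ✗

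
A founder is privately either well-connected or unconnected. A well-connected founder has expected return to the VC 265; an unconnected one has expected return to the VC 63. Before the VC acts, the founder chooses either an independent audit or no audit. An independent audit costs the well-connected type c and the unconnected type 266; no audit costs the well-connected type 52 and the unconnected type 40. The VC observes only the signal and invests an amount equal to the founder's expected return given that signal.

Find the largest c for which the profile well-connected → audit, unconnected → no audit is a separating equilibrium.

254

Under separation: audit → well-connected (pays 265); no audit → unconnected (pays 63).
Unconnected: 63 − 40 = 23 ≥ 265 − 266 = -1. Holds regardless of c. ✓
Well-connected: 265 − c ≥ 63 − 52, so c ≤ 265 − 11 = 254.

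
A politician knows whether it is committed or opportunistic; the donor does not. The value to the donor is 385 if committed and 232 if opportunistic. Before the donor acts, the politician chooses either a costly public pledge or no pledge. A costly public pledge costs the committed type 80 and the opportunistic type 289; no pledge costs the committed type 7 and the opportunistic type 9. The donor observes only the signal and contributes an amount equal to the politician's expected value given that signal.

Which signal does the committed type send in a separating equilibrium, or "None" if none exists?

Try committed → pledge, opportunistic → no pledge:
  If types separate, pledge earns payment 385 and no pledge earns 232.
  Committed: pledge gives 385 − 80 = 305; no pledge gives 232 − 7 = 225. No deviation. ✓
  Opportunistic: no pledge gives 232 − 9 = 223; pledge gives 385 − 289 = 96. No deviation. ✓
Both hold — the committed type sends pledge.

pledge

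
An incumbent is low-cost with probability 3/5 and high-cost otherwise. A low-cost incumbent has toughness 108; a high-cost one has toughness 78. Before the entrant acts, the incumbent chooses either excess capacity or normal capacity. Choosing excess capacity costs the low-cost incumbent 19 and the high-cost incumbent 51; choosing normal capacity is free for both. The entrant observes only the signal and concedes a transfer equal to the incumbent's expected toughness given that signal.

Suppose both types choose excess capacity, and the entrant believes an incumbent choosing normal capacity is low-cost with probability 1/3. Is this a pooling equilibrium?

No

On the equilibrium path (excess capacity) the entrant holds the prior 3/5 and pays 3/5·108 + 2/5·78 = 96. Off-path (normal capacity) belief 1/3 gives 1/3·108 + 2/3·78 = 88.
Low-cost: excess capacity gives 96 − 19 = 77; normal capacity gives 88 − 0 = 88. Deviates. ✗
High-cost: excess capacity gives 96 − 51 = 45; normal capacity gives 88 − 0 = 88. Deviates. ✗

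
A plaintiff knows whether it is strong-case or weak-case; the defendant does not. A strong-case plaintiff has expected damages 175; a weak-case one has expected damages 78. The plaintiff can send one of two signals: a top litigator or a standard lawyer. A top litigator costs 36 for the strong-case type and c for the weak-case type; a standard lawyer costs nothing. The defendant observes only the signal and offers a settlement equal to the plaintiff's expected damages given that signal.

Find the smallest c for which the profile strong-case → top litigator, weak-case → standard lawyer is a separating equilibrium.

97

Under separation: top litigator → strong-case (pays 175); standard lawyer → weak-case (pays 78).
Strong-case: 175 − 36 = 139 ≥ 78 − 0 = 78. Holds regardless of c. ✓
Weak-case: 78 − 0 ≥ 175 − c, so c ≥ 175 − 78 = 97.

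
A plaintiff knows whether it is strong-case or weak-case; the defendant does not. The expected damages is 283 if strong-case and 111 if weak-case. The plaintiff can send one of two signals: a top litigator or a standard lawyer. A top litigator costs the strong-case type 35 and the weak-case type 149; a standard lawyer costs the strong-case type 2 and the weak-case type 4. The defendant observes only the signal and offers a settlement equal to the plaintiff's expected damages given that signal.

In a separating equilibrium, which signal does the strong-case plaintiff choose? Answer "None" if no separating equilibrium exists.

None

Try strong-case → top litigator, weak-case → standard lawyer:
  If types separate, top litigator earns payment 283 and standard lawyer earns 111.
  Strong-case: top litigator gives 283 − 35 = 248; standard lawyer gives 111 − 2 = 109. No deviation. ✓
  Weak-case: standard lawyer gives 111 − 4 = 107; top litigator gives 283 − 149 = 134. Would deviate. ✗
Try strong-case → standard lawyer, weak-case → top litigator:
  If types separate, standard lawyer earns payment 283 and top litigator earns 111.
  Strong-case: standard lawyer gives 283 − 2 = 281; top litigator gives 111 − 35 = 76. No deviation. ✓
  Weak-case: top litigator gives 111 − 149 = -38; standard lawyer gives 283 − 4 = 279. Would deviate. ✗
Neither assignment is incentive-compatible.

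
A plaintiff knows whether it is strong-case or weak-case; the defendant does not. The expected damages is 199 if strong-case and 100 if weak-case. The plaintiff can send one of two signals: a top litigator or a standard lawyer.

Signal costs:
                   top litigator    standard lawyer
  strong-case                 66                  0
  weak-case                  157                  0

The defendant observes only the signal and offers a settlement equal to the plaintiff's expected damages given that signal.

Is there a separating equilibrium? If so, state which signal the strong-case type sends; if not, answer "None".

Try strong-case → top litigator, weak-case → standard lawyer:
  Under separation the defendant infers type exactly: top litigator → strong-case (pays 199), standard lawyer → weak-case (pays 100).
  Strong-case: top litigator gives 199 − 66 = 133; standard lawyer gives 100 − 0 = 100. No deviation. ✓
  Weak-case: standard lawyer gives 100 − 0 = 100; top litigator gives 199 − 157 = 42. No deviation. ✓
Both hold — the strong-case type sends top litigator.

top litigator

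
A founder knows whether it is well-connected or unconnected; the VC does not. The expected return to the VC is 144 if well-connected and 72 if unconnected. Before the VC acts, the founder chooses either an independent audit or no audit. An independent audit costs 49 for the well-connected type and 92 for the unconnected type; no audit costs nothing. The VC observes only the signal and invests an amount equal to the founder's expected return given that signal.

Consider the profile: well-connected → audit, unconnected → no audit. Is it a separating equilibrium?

Yes

If types separate, audit earns payment 144 and no audit earns 72.
Well-connected: audit gives 144 − 49 = 95; no audit gives 72 − 0 = 72. No deviation. ✓
Unconnected: no audit gives 72 − 0 = 72; audit gives 144 − 92 = 52. No deviation. ✓
Neither type gains from mimicking the other.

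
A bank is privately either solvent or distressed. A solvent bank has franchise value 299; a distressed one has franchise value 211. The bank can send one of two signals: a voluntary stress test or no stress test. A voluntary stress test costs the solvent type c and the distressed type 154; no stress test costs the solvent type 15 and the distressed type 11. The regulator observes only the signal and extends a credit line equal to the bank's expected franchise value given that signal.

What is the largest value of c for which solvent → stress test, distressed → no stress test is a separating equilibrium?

Under separation: stress test → solvent (pays 299); no stress test → distressed (pays 211).
Distressed: 211 − 11 = 200 ≥ 299 − 154 = 145. Holds regardless of c. ✓
Solvent: 299 − c ≥ 211 − 15, so c ≤ 299 − 196 = 103.

103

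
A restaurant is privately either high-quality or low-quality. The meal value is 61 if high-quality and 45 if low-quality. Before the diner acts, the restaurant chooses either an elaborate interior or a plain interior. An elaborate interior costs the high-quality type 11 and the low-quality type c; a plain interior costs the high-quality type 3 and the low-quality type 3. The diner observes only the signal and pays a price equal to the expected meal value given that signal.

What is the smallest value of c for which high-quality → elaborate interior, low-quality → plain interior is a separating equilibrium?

Under separation: elaborate interior → high-quality (pays 61); plain interior → low-quality (pays 45).
High-quality: 61 − 11 = 50 ≥ 45 − 3 = 42. Holds regardless of c. ✓
Low-quality: 45 − 3 ≥ 61 − c, so c ≥ 61 − 42 = 19.

19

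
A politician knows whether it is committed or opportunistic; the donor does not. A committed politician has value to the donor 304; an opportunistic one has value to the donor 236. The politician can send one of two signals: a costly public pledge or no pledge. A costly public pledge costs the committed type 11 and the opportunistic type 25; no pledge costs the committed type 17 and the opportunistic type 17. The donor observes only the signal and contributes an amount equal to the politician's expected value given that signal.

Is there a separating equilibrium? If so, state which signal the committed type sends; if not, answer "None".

None

Try committed → pledge, opportunistic → no pledge:
  Under separation the donor infers type exactly: pledge → committed (pays 304), no pledge → opportunistic (pays 236).
  Committed: pledge gives 304 − 11 = 293; no pledge gives 236 − 17 = 219. No deviation. ✓
  Opportunistic: no pledge gives 236 − 17 = 219; pledge gives 304 − 25 = 279. Would deviate. ✗
Try committed → no pledge, opportunistic → pledge:
  Under separation the donor infers type exactly: no pledge → committed (pays 304), pledge → opportunistic (pays 236).
  Committed: no pledge gives 304 − 17 = 287; pledge gives 236 − 11 = 225. No deviation. ✓
  Opportunistic: pledge gives 236 − 25 = 211; no pledge gives 304 − 17 = 287. Would deviate. ✗
Neither assignment is incentive-compatible.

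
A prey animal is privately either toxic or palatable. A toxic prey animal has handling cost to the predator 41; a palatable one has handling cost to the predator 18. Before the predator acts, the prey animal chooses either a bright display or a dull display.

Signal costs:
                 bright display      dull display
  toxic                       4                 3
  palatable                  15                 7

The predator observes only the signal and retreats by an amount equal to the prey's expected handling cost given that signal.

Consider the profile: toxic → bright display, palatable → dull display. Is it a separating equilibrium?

No

Under separation the predator infers type exactly: bright display → toxic (pays 41), dull display → palatable (pays 18).
Toxic: bright display gives 41 − 4 = 37; dull display gives 18 − 3 = 15. No deviation. ✓
Palatable: dull display gives 18 − 7 = 11; bright display gives 41 − 15 = 26. Would deviate. ✗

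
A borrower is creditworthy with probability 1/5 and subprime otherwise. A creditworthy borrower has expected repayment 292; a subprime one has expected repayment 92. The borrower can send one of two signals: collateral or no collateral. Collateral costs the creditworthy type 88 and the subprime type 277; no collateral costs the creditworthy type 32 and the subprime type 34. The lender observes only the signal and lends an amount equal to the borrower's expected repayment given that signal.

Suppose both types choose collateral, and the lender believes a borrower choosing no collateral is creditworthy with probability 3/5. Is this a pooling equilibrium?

On the equilibrium path (collateral) the lender holds the prior 1/5 and pays 1/5·292 + 4/5·92 = 132. Off-path (no collateral) belief 3/5 gives 3/5·292 + 2/5·92 = 212.
Creditworthy: collateral gives 132 − 88 = 44; no collateral gives 212 − 32 = 180. Deviates. ✗
Subprime: collateral gives 132 − 277 = -145; no collateral gives 212 − 34 = 178. Deviates. ✗

No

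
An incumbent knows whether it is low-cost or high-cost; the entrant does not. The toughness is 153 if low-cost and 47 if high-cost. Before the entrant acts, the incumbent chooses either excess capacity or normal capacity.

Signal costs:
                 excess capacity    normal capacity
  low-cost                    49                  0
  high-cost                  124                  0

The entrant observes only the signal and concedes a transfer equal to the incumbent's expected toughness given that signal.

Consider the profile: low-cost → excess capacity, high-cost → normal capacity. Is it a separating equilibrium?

Yes

Under separation the entrant infers type exactly: excess capacity → low-cost (pays 153), normal capacity → high-cost (pays 47).
Low-cost: excess capacity gives 153 − 49 = 104; normal capacity gives 47 − 0 = 47. No deviation. ✓
High-cost: normal capacity gives 47 − 0 = 47; excess capacity gives 153 − 124 = 29. No deviation. ✓
Neither type gains from mimicking the other.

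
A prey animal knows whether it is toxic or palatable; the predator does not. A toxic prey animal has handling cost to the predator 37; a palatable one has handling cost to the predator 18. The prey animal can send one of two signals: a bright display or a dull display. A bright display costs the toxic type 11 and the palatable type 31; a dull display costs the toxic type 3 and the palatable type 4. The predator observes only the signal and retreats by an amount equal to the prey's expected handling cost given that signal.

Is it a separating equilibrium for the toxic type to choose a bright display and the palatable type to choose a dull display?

If types separate, bright display earns payment 37 and dull display earns 18.
Toxic: bright display gives 37 − 11 = 26; dull display gives 18 − 3 = 15. No deviation. ✓
Palatable: dull display gives 18 − 4 = 14; bright display gives 37 − 31 = 6. No deviation. ✓
Both incentive constraints hold.

Yes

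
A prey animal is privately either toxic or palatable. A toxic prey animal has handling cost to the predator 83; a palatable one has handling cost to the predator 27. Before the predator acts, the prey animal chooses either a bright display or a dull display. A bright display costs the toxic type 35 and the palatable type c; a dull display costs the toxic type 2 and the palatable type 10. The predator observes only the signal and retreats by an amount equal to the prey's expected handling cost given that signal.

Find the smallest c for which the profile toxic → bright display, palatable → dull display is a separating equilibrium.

Under separation: bright display → toxic (pays 83); dull display → palatable (pays 27).
Toxic: 83 − 35 = 48 ≥ 27 − 2 = 25. Holds regardless of c. ✓
Palatable: 27 − 10 ≥ 83 − c, so c ≥ 83 − 17 = 66.

66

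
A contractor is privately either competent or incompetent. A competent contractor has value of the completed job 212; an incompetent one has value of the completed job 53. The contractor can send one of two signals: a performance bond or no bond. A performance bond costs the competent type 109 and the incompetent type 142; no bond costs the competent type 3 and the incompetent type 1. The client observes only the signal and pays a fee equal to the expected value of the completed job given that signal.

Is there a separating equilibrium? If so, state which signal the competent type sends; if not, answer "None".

Try competent → bond, incompetent → no bond:
  Under separation the client infers type exactly: bond → competent (pays 212), no bond → incompetent (pays 53).
  Competent: bond gives 212 − 109 = 103; no bond gives 53 − 3 = 50. No deviation. ✓
  Incompetent: no bond gives 53 − 1 = 52; bond gives 212 − 142 = 70. Would deviate. ✗
Try competent → no bond, incompetent → bond:
  Under separation the client infers type exactly: no bond → competent (pays 212), bond → incompetent (pays 53).
  Competent: no bond gives 212 − 3 = 209; bond gives 53 − 109 = -56. No deviation. ✓
  Incompetent: bond gives 53 − 142 = -89; no bond gives 212 − 1 = 211. Would deviate. ✗
Neither assignment is incentive-compatible.

None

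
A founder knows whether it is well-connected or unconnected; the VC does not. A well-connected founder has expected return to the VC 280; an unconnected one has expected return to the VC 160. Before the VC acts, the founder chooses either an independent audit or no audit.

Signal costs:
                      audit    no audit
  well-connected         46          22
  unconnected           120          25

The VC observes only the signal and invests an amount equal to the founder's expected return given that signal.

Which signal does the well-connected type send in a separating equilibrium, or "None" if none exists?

None

Try well-connected → audit, unconnected → no audit:
  Under separation the VC infers type exactly: audit → well-connected (pays 280), no audit → unconnected (pays 160).
  Well-connected: audit gives 280 − 46 = 234; no audit gives 160 − 22 = 138. No deviation. ✓
  Unconnected: no audit gives 160 − 25 = 135; audit gives 280 − 120 = 160. Would deviate. ✗
Try well-connected → no audit, unconnected → audit:
  Under separation the VC infers type exactly: no audit → well-connected (pays 280), audit → unconnected (pays 160).
  Well-connected: no audit gives 280 − 22 = 258; audit gives 160 − 46 = 114. No deviation. ✓
  Unconnected: audit gives 160 − 120 = 40; no audit gives 280 − 25 = 255. Would deviate. ✗
Neither assignment is incentive-compatible.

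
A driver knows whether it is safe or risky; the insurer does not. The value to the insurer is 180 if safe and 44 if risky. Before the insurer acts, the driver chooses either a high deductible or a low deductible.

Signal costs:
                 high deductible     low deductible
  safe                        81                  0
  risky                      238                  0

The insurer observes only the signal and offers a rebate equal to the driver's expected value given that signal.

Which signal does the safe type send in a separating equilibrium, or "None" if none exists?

high deductible

Try safe → high deductible, risky → low deductible:
  If types separate, high deductible earns payment 180 and low deductible earns 44.
  Safe: high deductible gives 180 − 81 = 99; low deductible gives 44 − 0 = 44. No deviation. ✓
  Risky: low deductible gives 44 − 0 = 44; high deductible gives 180 − 238 = -58. No deviation. ✓
Both hold — the safe type sends high deductible.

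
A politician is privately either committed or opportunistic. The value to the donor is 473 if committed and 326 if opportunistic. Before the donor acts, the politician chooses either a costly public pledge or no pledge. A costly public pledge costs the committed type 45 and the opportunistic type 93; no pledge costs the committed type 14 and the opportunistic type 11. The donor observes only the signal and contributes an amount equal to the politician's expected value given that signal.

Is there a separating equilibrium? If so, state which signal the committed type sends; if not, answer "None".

Try committed → pledge, opportunistic → no pledge:
  Under separation the donor infers type exactly: pledge → committed (pays 473), no pledge → opportunistic (pays 326).
  Committed: pledge gives 473 − 45 = 428; no pledge gives 326 − 14 = 312. No deviation. ✓
  Opportunistic: no pledge gives 326 − 11 = 315; pledge gives 473 − 93 = 380. Would deviate. ✗
Try committed → no pledge, opportunistic → pledge:
  Under separation the donor infers type exactly: no pledge → committed (pays 473), pledge → opportunistic (pays 326).
  Committed: no pledge gives 473 − 14 = 459; pledge gives 326 − 45 = 281. No deviation. ✓
  Opportunistic: pledge gives 326 − 93 = 233; no pledge gives 473 − 11 = 462. Would deviate. ✗
Neither assignment is incentive-compatible.

None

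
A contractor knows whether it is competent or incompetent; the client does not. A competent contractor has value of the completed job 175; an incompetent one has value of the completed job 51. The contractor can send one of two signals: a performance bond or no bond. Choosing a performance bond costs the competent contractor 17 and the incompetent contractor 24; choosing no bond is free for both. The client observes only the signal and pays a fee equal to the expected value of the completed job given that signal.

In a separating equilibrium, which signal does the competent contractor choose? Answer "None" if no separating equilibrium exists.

Try competent → bond, incompetent → no bond:
  Under separation the client infers type exactly: bond → competent (pays 175), no bond → incompetent (pays 51).
  Competent: bond gives 175 − 17 = 158; no bond gives 51 − 0 = 51. No deviation. ✓
  Incompetent: no bond gives 51 − 0 = 51; bond gives 175 − 24 = 151. Would deviate. ✗
Try competent → no bond, incompetent → bond:
  Under separation the client infers type exactly: no bond → competent (pays 175), bond → incompetent (pays 51).
  Competent: no bond gives 175 − 0 = 175; bond gives 51 − 17 = 34. No deviation. ✓
  Incompetent: bond gives 51 − 24 = 27; no bond gives 175 − 0 = 175. Would deviate. ✗
Neither assignment is incentive-compatible.

None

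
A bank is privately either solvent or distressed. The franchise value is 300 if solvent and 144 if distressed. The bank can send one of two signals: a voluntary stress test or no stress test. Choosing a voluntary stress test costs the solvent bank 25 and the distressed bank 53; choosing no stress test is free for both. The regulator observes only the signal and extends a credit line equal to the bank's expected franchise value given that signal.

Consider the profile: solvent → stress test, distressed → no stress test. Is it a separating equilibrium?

If types separate, stress test earns payment 300 and no stress test earns 144.
Solvent: stress test gives 300 − 25 = 275; no stress test gives 144 − 0 = 144. No deviation. ✓
Distressed: no stress test gives 144 − 0 = 144; stress test gives 300 − 53 = 247. Would deviate. ✗

No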